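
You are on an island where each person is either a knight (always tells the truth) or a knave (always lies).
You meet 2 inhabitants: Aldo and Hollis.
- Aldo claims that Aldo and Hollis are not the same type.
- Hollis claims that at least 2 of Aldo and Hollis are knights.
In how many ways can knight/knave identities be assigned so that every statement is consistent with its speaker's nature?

2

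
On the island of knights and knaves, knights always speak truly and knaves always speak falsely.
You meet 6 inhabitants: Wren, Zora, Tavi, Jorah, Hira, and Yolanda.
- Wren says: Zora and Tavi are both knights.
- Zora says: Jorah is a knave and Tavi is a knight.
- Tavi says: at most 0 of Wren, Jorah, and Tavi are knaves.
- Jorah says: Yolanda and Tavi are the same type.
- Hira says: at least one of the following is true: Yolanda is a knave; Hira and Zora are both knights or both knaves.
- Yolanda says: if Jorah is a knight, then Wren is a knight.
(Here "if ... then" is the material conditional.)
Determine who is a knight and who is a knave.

Wren is a knave; "Zora and Tavi are both knights" is false, as required.
As a knave, Zora's statement "Jorah is a knave and Tavi is a knight" should be false; it is.
Tavi is a knave, and the claim "at most 0 of Wren, Jorah, and Tavi are knaves" is indeed false.
Since Jorah is a knight, "Yolanda and Tavi are the same type" needs to be true, which holds.
Hira is a knight, and the claim "at least one of the following is true: Yolanda is a knave; Hira and Zora are both knights or both knaves" is indeed true.
Yolanda is a knave, so "if Jorah is a knight, then Wren is a knight" must be false — and it is.

Knights: Jorah and Hira. Knaves: Wren, Zora, Tavi, and Yolanda.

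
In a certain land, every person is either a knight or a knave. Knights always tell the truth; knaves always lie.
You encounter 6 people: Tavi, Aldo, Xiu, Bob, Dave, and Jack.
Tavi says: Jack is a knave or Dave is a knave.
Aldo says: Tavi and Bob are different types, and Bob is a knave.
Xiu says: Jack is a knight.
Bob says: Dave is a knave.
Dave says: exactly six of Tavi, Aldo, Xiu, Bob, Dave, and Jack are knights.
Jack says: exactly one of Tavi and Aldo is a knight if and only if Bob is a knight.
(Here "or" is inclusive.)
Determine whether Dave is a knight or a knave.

Consistent assignments: {Tavi=knight, Aldo=knave, Xiu=knight, Bob=knight, Dave=knave, Jack=knight}
In every consistent assignment, Dave is a knave.

Dave is a knave.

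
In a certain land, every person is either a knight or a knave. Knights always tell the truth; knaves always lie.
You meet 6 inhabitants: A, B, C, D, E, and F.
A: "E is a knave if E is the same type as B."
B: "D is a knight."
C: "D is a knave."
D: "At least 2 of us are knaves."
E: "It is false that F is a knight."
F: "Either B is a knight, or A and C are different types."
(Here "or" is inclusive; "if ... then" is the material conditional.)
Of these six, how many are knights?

4

The unique consistent assignment is A=knight, B=knight, C=knave, D=knight, E=knave, F=knight.
That has 4 knights.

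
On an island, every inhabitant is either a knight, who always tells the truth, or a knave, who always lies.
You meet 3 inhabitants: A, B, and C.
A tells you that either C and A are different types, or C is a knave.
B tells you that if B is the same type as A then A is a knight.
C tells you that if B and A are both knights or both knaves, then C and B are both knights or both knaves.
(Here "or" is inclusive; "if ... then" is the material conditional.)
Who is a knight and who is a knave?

A is a knight, and the claim "either C and A are different types, or C is a knave" is indeed True.
B (knight): "if B is the same type as A then A is a knight" — True. ✓
C (knave): "if B and A are both knights or both knaves, then C and B are both knights or both knaves" — false. ✓

Knights: A and B. Knaves: C.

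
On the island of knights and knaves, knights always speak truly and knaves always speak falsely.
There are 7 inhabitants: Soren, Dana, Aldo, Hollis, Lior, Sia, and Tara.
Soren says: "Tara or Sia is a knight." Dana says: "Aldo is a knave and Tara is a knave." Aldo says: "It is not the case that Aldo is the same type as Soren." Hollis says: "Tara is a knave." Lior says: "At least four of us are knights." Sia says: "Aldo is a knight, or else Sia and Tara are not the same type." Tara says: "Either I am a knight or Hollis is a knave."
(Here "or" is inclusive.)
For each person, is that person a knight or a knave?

Soren is a knave, Dana is a knight, Aldo is a knave, Hollis is a knight, Lior is a knave, Sia is a knave, and Tara is a knave.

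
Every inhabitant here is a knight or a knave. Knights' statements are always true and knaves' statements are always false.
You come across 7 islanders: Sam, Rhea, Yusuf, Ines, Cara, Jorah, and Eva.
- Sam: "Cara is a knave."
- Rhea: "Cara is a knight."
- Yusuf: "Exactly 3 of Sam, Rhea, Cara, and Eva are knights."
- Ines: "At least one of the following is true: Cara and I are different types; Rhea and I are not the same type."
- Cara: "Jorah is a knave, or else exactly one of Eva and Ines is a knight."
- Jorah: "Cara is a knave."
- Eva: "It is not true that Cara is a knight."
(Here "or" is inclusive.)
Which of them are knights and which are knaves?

As a knight, Sam's statement "Cara is a knave" should be true; it is.
Since Rhea is a knave, "Cara is a knight" needs to be False, which holds.
Yusuf is a knave, and the claim "exactly 3 of Sam, Rhea, Cara, and Eva are knights" is indeed False.
Ines is a knight, so "at least one of the following is true: Cara and I are different types; Rhea and I are not the same type" must be true — and it is.
Since Cara is a knave, "Jorah is a knave, or else exactly one of Eva and Ines is a knight" needs to be False, which holds.
Jorah is a knight; "Cara is a knave" is true, as required.
Eva is a knight; "it is not true that Cara is a knight" is true, as required.

Sam is a knight, Rhea is a knave, Yusuf is a knave, Ines is a knight, Cara is a knave, Jorah is a knight, and Eva is a knight.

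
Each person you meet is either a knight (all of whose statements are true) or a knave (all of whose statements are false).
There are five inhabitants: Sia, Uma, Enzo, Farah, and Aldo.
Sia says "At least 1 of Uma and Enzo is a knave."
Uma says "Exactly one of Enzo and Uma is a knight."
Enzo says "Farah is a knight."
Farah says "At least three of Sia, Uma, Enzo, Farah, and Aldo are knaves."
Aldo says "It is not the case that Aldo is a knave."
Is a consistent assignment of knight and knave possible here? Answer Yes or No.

Yes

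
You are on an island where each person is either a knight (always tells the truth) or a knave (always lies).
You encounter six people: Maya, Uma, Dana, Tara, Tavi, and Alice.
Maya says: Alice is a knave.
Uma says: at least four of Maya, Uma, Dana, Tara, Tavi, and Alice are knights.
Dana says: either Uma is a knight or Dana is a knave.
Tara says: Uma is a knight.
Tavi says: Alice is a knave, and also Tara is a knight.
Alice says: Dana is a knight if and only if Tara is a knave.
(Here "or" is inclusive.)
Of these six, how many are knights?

5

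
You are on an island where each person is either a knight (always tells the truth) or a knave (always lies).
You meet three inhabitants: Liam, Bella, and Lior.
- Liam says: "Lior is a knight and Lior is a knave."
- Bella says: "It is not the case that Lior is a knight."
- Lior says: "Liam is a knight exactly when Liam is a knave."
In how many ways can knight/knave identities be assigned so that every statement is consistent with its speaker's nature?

1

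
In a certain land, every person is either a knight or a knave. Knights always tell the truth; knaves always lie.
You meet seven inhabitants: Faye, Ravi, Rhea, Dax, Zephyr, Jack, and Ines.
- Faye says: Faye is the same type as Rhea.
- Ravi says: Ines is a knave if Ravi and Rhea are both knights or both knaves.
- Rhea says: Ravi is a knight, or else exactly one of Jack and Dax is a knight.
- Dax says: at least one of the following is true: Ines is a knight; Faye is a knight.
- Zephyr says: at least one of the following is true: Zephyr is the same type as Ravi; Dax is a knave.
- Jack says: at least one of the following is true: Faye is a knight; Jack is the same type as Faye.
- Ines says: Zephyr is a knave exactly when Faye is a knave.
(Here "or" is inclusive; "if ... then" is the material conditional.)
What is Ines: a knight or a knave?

Consistent assignments: {Faye=knight, Ravi=knight, Rhea=knight, Dax=knight, Zephyr=knave, Jack=knight, Ines=knave}
In every consistent assignment, Ines is a knave.

Ines is a knave.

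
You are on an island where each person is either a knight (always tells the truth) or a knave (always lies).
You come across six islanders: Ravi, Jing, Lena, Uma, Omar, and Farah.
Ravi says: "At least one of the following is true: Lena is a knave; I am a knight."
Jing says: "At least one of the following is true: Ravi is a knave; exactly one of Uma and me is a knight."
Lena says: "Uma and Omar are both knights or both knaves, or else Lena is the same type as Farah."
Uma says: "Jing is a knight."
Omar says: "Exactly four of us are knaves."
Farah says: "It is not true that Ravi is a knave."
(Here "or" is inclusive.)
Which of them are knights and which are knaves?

Ravi is a knight, and the claim "at least one of the following is true: Lena is a knave; I am a knight" is indeed true.
Since Jing is a knave, "at least one of the following is true: Ravi is a knave; exactly one of Uma and me is a knight" needs to be false, which holds.
Lena is a knight, so "Uma and Omar are both knights or both knaves, or else Lena is the same type as Farah" must be true — and it is.
Uma is a knave; "Jing is a knight" is false, as required.
Since Omar is a knave, "exactly four of us are knaves" needs to be false, which holds.
Since Farah is a knight, "it is not true that Ravi is a knave" needs to be true, which holds.

Knights: Ravi, Lena, and Farah. Knaves: Jing, Uma, and Omar.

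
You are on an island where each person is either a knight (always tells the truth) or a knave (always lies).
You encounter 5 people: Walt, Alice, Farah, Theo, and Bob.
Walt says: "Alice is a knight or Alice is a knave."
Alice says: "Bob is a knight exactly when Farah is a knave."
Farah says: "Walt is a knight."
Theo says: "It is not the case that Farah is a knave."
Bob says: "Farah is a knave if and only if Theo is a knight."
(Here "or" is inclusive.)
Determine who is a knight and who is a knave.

Knights: Walt, Alice, Farah, and Theo. Knaves: Bob.

Suppose Walt is a knave. Then Walt's statement "Alice is a knight or Alice is a knave" would have to be false. Checking the 16 ways to assign the others, none is consistent with every speaker.
(For instance, with Alice=knight, Farah=knight, Theo=knight, Bob=knave, Walt's claim "Alice is a knight or Alice is a knave" comes out true where it would need to be false.)
So Walt must be a knight, making "Alice is a knight or Alice is a knave" true. Taking Walt=knight, Alice=knight, Farah=knight, Theo=knight, Bob=knave, each remaining statement checks out:
  Alice (knight): "Bob is a knight exactly when Farah is a knave" — true. ✓
  Farah (knight): "Walt is a knight" — true. ✓
  Theo (knight): "it is not the case that Farah is a knave" — true. ✓
  Bob (knave): "Farah is a knave if and only if Theo is a knight" — false. ✓
This is the unique consistent assignment.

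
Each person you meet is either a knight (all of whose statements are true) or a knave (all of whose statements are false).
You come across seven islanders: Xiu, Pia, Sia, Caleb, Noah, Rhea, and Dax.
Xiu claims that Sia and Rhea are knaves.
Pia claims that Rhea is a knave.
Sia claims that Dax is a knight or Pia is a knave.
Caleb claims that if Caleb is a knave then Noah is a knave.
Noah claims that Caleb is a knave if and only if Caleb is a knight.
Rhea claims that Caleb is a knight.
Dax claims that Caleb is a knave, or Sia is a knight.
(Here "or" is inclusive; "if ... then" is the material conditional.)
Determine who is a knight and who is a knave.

Xiu is a knave, Pia is a knave, Sia is a knight, Caleb is a knight, Noah is a knave, Rhea is a knight, and Dax is a knight.

Xiu is a knave; "Sia and Rhea are knaves" is false, as required.
Pia is a knave, so "Rhea is a knave" must be false — and it is.
Sia is a knight, and the claim "Dax is a knight or Pia is a knave" is indeed True.
Since Caleb is a knight, "if Caleb is a knave then Noah is a knave" needs to be True, which holds.
Noah is a knave, so "Caleb is a knave if and only if Caleb is a knight" must be false — and it is.
Rhea is a knight, and the claim "Caleb is a knight" is indeed True.
As a knight, Dax's statement "Caleb is a knave, or Sia is a knight" should be True; it is.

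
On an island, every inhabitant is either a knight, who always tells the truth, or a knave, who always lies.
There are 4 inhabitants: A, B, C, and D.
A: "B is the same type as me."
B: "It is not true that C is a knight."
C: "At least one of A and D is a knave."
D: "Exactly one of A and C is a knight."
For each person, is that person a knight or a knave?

A is a knight, B is a knight, C is a knave, and D is a knight.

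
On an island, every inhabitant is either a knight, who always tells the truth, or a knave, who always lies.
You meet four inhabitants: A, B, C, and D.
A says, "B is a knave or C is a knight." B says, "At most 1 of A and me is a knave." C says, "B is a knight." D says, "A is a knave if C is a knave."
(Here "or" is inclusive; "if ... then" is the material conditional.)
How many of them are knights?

4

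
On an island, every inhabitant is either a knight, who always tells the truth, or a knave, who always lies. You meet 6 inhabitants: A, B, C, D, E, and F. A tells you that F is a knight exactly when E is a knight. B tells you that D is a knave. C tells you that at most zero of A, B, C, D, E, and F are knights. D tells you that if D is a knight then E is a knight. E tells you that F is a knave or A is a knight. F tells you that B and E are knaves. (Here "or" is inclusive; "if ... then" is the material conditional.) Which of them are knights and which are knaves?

Since A is a knave, "F is a knight exactly when E is a knight" needs to be False, which holds.
B is a knave; "D is a knave" is False, as required.
C is a knave; "at most zero of A, B, C, D, E, and F are knights" is False, as required.
D is a knight; "if D is a knight then E is a knight" is True, as required.
E is a knight; "F is a knave or A is a knight" is True, as required.
F is a knave; "B and E are knaves" is False, as required.

A is a knave, B is a knave, C is a knave, D is a knight, E is a knight, and F is a knave.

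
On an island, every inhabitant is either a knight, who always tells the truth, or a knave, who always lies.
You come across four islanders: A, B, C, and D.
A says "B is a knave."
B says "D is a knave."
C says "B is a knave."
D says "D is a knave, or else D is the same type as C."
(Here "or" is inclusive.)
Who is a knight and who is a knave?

A is a knight, B is a knave, C is a knight, and D is a knight.

A is a knight, so "B is a knave" must be True — and it is.
B is a knave, and the claim "D is a knave" is indeed False.
As a knight, C's statement "B is a knave" should be True; it is.
Since D is a knight, "D is a knave, or else D is the same type as C" needs to be True, which holds.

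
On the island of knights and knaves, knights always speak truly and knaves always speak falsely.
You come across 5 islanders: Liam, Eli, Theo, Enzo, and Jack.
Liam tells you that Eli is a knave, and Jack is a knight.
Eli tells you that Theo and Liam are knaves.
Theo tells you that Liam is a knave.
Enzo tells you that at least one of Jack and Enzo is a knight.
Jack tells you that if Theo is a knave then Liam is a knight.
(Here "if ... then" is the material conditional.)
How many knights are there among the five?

3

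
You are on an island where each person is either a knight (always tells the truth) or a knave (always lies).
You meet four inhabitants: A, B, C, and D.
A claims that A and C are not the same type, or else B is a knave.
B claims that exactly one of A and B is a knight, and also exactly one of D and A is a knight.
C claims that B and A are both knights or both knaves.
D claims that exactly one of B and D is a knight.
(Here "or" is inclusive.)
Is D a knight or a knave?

D is a knight.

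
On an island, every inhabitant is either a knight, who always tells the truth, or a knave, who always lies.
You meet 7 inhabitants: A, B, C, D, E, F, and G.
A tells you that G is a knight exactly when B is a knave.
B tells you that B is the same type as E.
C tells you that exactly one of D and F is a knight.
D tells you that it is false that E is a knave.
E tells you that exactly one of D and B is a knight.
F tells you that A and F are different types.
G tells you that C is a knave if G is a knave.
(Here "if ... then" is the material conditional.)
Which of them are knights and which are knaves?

A is a knave, B is a knave, C is a knight, D is a knight, E is a knight, F is a knave, and G is a knave.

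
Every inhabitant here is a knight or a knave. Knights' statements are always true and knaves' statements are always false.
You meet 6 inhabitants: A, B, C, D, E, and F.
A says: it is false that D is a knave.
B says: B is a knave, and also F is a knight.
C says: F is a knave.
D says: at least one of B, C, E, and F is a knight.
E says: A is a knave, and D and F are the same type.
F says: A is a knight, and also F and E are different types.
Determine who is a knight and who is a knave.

Knights: A, C, and D. Knaves: B, E, and F.

A is a knight, so "it is false that D is a knave" must be true — and it is.
Since B is a knave, "B is a knave, and also F is a knight" needs to be false, which holds.
As a knight, C's statement "F is a knave" should be true; it is.
D is a knight, and the claim "at least one of B, C, E, and F is a knight" is indeed true.
As a knave, E's statement "A is a knave, and D and F are the same type" should be false; it is.
F is a knave, so "A is a knight, and also F and E are different types" must be false — and it is.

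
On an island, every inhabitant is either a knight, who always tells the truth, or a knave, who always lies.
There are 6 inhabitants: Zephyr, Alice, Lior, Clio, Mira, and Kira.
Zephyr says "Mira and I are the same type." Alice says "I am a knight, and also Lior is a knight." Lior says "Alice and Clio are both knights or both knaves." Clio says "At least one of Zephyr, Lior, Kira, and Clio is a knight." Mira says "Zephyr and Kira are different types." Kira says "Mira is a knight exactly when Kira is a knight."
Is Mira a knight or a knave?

Mira is a knight.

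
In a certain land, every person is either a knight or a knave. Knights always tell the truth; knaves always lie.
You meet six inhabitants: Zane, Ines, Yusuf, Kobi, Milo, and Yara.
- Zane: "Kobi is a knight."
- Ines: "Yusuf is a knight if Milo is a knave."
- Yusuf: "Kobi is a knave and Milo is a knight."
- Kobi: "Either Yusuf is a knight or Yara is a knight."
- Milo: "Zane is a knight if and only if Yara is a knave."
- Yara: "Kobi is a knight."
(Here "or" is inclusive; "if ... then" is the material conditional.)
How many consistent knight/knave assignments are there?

Consistent assignments:
  Zane=knight, Ines=knave, Yusuf=knave, Kobi=knight, Milo=knave, Yara=knight
  Zane=knave, Ines=knave, Yusuf=knave, Kobi=knave, Milo=knave, Yara=knave

2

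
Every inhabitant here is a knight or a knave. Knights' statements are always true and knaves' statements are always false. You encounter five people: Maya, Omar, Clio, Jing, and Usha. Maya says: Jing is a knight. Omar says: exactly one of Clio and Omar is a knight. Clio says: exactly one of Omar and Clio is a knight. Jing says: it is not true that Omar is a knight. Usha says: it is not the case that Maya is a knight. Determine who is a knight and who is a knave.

Maya is a knight, Omar is a knave, Clio is a knave, Jing is a knight, and Usha is a knave.

Maya is a knight, so "Jing is a knight" must be true — and it is.
Omar (knave): "exactly one of Clio and Omar is a knight" — false. ✓
Clio is a knave; "exactly one of Omar and Clio is a knight" is false, as required.
Jing (knight): "it is not true that Omar is a knight" — true. ✓
Usha is a knave, so "it is not the case that Maya is a knight" must be false — and it is.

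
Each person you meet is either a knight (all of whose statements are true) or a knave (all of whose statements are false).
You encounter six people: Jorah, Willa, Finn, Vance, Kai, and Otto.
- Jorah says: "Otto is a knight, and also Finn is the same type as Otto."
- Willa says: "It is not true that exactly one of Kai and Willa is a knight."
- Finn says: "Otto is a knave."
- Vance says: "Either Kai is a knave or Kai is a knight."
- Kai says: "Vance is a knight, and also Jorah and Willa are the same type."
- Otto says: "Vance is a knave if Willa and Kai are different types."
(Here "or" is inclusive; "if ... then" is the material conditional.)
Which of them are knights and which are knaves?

Jorah is a knave, and the claim "Otto is a knight, and also Finn is the same type as Otto" is indeed False.
Willa is a knave; "it is not true that exactly one of Kai and Willa is a knight" is False, as required.
Finn is a knight, and the claim "Otto is a knave" is indeed true.
As a knight, Vance's statement "either Kai is a knave or Kai is a knight" should be true; it is.
Kai (knight): "Vance is a knight, and also Jorah and Willa are the same type" — true. ✓
As a knave, Otto's statement "Vance is a knave if Willa and Kai are different types" should be False; it is.

Jorah is a knave, Willa is a knave, Finn is a knight, Vance is a knight, Kai is a knight, and Otto is a knave.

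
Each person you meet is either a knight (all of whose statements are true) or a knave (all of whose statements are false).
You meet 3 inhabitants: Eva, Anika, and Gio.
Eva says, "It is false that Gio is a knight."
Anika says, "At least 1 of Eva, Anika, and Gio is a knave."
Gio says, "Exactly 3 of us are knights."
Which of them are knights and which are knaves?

Suppose Eva is a knave. Then Eva's statement "it is false that Gio is a knight" would have to be false. Checking the 4 ways to assign the others, none is consistent with every speaker.
(For instance, with Anika=knight, Gio=knave, Eva's claim "it is false that Gio is a knight" comes out true where it would need to be false.)
So Eva must be a knight, making "it is false that Gio is a knight" true. Taking Eva=knight, Anika=knight, Gio=knave, each remaining statement checks out:
  Anika (knight): "at least 1 of Eva, Anika, and Gio is a knave" — true. ✓
  Gio (knave): "exactly 3 of us are knights" — false. ✓
This is the unique consistent assignment.

Eva is a knight, Anika is a knight, and Gio is a knave.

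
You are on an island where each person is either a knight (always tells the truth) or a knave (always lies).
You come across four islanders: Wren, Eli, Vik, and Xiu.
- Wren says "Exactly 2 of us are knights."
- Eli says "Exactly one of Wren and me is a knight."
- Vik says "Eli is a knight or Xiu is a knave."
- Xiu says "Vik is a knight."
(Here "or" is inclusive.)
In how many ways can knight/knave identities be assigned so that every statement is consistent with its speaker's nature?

1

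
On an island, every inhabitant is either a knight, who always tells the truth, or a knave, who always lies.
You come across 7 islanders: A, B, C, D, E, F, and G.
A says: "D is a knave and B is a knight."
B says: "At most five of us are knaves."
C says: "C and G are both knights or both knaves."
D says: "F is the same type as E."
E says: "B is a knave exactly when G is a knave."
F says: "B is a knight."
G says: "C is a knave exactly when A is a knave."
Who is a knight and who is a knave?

A is a knave, B is a knight, C is a knave, D is a knight, E is a knight, F is a knight, and G is a knight.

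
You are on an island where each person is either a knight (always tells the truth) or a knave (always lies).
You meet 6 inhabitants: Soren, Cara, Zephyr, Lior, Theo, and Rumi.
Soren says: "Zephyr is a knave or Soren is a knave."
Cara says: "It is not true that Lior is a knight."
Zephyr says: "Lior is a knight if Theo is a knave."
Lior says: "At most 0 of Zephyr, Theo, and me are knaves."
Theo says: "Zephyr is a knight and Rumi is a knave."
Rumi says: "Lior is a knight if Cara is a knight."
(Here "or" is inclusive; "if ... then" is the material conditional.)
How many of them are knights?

2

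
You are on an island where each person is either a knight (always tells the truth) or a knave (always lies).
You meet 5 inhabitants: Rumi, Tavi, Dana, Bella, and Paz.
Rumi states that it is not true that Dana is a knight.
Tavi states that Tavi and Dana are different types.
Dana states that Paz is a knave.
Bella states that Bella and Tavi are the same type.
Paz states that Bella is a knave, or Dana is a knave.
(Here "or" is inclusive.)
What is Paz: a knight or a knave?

Paz is a knight.

Consistent assignments: {Rumi=knight, Tavi=knight, Dana=knave, Bella=knight, Paz=knight}; {Rumi=knight, Tavi=knight, Dana=knave, Bella=knave, Paz=knight}
In every consistent assignment, Paz is a knight.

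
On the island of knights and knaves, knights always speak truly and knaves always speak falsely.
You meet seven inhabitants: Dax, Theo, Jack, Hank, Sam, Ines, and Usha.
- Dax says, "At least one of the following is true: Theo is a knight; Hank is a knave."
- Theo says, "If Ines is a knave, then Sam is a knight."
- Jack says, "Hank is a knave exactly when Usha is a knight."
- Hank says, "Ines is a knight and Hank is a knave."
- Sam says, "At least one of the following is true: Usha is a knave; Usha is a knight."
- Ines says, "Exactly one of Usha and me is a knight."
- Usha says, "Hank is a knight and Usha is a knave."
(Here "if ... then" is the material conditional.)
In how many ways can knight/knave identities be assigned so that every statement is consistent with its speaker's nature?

1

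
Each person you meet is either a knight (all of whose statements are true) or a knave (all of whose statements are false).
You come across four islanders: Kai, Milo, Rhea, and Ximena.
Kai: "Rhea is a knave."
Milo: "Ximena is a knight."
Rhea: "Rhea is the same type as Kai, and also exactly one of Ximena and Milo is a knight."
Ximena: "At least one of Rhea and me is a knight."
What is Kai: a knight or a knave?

Kai is a knight.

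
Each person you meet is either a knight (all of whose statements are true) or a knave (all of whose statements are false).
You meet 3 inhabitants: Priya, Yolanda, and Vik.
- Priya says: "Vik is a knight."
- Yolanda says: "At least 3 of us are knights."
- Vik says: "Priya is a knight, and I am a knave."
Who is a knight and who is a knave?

Priya is a knave, Yolanda is a knave, and Vik is a knave.

Since Priya is a knave, "Vik is a knight" needs to be False, which holds.
As a knave, Yolanda's statement "at least 3 of us are knights" should be False; it is.
Vik (knave): "Priya is a knight, and I am a knave" — False. ✓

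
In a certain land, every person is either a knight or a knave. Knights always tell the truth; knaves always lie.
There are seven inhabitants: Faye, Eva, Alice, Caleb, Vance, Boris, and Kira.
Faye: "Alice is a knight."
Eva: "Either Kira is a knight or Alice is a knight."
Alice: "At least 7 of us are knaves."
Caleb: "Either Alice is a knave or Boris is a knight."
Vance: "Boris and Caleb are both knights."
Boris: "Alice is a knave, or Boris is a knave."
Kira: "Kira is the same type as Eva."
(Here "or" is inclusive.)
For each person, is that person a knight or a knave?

Knights: Eva, Caleb, Vance, Boris, and Kira. Knaves: Faye and Alice.

Since Faye is a knave, "Alice is a knight" needs to be False, which holds.
Eva (knight): "either Kira is a knight or Alice is a knight" — True. ✓
As a knave, Alice's statement "at least 7 of us are knaves" should be False; it is.
Caleb is a knight, so "either Alice is a knave or Boris is a knight" must be True — and it is.
Since Vance is a knight, "Boris and Caleb are both knights" needs to be True, which holds.
Boris is a knight; "Alice is a knave, or Boris is a knave" is True, as required.
Kira is a knight, and the claim "Kira is the same type as Eva" is indeed True.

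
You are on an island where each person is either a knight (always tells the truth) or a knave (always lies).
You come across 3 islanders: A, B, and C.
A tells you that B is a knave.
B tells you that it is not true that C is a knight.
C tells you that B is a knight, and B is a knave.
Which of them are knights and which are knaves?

Knights: B. Knaves: A and C.

Suppose A is a knight. Then A's statement "B is a knave" would have to be true. Checking the 4 ways to assign the others, none is consistent with every speaker.
(For instance, with B=knight, C=knave, A's claim "B is a knave" comes out false where it would need to be true.)
So A must be a knave, making "B is a knave" false. Taking A=knave, B=knight, C=knave, each remaining statement checks out:
  B (knight): "it is not true that C is a knight" — true. ✓
  C (knave): "B is a knight, and B is a knave" — false. ✓
This is the unique consistent assignment.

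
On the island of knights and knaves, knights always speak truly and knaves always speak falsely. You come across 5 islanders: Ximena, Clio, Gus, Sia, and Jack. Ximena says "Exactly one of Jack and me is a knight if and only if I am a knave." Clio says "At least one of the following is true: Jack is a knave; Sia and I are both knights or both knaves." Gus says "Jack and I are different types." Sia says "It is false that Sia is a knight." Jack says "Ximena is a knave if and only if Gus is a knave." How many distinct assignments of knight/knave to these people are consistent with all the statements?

0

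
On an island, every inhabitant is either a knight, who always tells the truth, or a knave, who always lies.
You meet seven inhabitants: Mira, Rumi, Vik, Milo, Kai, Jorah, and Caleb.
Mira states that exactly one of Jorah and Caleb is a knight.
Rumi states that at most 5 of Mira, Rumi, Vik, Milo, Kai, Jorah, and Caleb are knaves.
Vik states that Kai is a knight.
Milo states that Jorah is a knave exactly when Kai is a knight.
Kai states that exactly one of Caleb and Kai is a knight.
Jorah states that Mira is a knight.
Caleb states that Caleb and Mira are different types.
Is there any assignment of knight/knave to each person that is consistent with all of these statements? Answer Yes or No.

One consistent assignment: Mira=knave, Rumi=knight, Vik=knight, Milo=knight, Kai=knight, Jorah=knave, Caleb=knave.

Yes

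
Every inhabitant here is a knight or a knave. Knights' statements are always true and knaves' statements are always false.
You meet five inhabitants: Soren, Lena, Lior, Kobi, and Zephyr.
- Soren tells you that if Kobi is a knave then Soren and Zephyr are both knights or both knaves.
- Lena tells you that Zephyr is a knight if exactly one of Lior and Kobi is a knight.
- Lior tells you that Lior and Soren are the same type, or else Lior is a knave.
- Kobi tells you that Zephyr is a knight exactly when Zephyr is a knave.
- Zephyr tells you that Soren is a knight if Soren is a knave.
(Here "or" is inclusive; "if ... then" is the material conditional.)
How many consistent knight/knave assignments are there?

Consistent assignments:
  Soren=knight, Lena=knight, Lior=knight, Kobi=knave, Zephyr=knight

1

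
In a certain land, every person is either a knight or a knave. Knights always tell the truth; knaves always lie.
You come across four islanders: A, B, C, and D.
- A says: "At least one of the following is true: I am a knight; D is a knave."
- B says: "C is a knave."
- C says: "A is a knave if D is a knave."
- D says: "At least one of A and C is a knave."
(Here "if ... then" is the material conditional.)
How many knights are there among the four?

2

The unique consistent assignment is A=knave, B=knave, C=knight, D=knight.
That has 2 knights.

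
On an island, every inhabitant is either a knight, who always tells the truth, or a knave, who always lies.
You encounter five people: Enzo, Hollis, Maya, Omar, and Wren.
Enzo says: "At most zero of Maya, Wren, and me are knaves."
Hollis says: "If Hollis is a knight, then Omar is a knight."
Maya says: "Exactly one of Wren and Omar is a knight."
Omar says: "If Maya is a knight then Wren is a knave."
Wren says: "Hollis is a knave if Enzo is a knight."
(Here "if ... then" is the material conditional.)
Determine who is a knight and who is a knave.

As a knave, Enzo's statement "at most zero of Maya, Wren, and me are knaves" should be false; it is.
Hollis is a knight, so "if Hollis is a knight, then Omar is a knight" must be True — and it is.
Maya is a knave, so "exactly one of Wren and Omar is a knight" must be false — and it is.
As a knight, Omar's statement "if Maya is a knight then Wren is a knave" should be True; it is.
Wren is a knight, so "Hollis is a knave if Enzo is a knight" must be True — and it is.

Enzo is a knave, Hollis is a knight, Maya is a knave, Omar is a knight, and Wren is a knight.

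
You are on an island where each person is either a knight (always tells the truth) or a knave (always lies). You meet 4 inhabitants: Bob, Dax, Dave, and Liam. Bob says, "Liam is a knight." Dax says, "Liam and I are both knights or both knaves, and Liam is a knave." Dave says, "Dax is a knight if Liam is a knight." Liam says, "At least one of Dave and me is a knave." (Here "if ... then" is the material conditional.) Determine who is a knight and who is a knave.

Bob is a knight, Dax is a knave, Dave is a knave, and Liam is a knight.

Bob is a knight, and the claim "Liam is a knight" is indeed True.
Dax is a knave; "Liam and I are both knights or both knaves, and Liam is a knave" is False, as required.
Dave is a knave, so "Dax is a knight if Liam is a knight" must be False — and it is.
Liam is a knight; "at least one of Dave and me is a knave" is True, as required.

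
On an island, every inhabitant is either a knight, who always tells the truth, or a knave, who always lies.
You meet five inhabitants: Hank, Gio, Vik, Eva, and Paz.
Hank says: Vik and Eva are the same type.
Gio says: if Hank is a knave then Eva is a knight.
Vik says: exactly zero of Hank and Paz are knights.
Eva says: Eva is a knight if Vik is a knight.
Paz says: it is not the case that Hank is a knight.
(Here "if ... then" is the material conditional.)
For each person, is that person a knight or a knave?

Knights: Gio, Eva, and Paz. Knaves: Hank and Vik.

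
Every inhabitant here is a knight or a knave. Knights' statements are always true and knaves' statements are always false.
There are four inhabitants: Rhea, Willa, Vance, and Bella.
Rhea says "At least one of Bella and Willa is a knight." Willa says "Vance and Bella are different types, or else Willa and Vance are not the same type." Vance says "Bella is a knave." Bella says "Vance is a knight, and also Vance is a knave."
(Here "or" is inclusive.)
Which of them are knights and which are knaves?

Knights: Rhea, Willa, and Vance. Knaves: Bella.

Suppose Rhea is a knave. Then Rhea's statement "at least one of Bella and Willa is a knight" would have to be false. Checking the 8 ways to assign the others, none is consistent with every speaker.
(For instance, with Willa=knight, Vance=knight, Bella=knave, Rhea's claim "at least one of Bella and Willa is a knight" comes out true where it would need to be false.)
So Rhea must be a knight, making "at least one of Bella and Willa is a knight" true. Taking Rhea=knight, Willa=knight, Vance=knight, Bella=knave, each remaining statement checks out:
  Willa (knight): "Vance and Bella are different types, or else Willa and Vance are not the same type" — true. ✓
  Vance (knight): "Bella is a knave" — true. ✓
  Bella (knave): "Vance is a knight, and also Vance is a knave" — false. ✓
This is the unique consistent assignment.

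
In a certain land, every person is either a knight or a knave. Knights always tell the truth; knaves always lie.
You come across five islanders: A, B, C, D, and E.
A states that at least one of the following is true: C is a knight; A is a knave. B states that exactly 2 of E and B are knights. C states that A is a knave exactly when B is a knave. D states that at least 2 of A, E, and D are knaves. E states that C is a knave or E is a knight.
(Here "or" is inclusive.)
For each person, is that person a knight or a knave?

Knights: A, B, C, and E. Knaves: D.

As a knight, A's statement "at least one of the following is true: C is a knight; A is a knave" should be True; it is.
B is a knight, so "exactly 2 of E and B are knights" must be True — and it is.
C is a knight, and the claim "A is a knave exactly when B is a knave" is indeed True.
D (knave): "at least 2 of A, E, and D are knaves" — False. ✓
E is a knight; "C is a knave or E is a knight" is True, as required.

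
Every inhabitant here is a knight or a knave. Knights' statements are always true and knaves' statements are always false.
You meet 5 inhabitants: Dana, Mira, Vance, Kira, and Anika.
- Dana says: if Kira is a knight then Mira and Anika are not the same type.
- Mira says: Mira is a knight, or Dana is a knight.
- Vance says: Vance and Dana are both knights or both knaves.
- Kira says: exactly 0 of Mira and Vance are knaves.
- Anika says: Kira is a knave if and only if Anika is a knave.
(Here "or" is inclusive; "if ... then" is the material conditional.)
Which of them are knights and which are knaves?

Since Dana is a knight, "if Kira is a knight then Mira and Anika are not the same type" needs to be True, which holds.
Mira is a knight, and the claim "Mira is a knight, or Dana is a knight" is indeed True.
Vance is a knight, and the claim "Vance and Dana are both knights or both knaves" is indeed True.
Kira is a knight; "exactly 0 of Mira and Vance are knaves" is True, as required.
Anika is a knave; "Kira is a knave if and only if Anika is a knave" is false, as required.

Dana is a knight, Mira is a knight, Vance is a knight, Kira is a knight, and Anika is a knave.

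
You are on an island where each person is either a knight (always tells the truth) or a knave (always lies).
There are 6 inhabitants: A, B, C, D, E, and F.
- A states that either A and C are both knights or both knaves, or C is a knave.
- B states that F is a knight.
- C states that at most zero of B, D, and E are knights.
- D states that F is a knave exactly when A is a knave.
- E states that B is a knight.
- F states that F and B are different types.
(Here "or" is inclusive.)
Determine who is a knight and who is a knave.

A is a knight, B is a knave, C is a knight, D is a knave, E is a knave, and F is a knave.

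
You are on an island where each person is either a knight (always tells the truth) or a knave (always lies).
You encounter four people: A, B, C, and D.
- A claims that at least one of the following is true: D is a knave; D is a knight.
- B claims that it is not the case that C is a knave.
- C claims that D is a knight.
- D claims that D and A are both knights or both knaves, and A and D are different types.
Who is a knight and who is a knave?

Since A is a knight, "at least one of the following is true: D is a knave; D is a knight" needs to be True, which holds.
B is a knave, so "it is not the case that C is a knave" must be false — and it is.
C is a knave; "D is a knight" is false, as required.
Since D is a knave, "D and A are both knights or both knaves, and A and D are different types" needs to be false, which holds.

A is a knight, B is a knave, C is a knave, and D is a knave.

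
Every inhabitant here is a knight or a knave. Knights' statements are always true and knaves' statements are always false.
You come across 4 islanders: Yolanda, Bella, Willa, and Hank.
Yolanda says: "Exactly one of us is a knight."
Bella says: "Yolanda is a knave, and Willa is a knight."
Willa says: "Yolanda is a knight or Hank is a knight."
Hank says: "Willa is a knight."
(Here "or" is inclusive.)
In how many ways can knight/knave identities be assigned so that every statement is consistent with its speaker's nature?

Consistent assignments:
  Yolanda=knave, Bella=knight, Willa=knight, Hank=knight
  Yolanda=knave, Bella=knave, Willa=knave, Hank=knave

2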